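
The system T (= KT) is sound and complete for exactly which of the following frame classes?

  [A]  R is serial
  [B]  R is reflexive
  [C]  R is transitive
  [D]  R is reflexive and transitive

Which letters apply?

B

(A) this class determines D, not T (= KT).
(B) T (= KT) is sound and complete for exactly this class.
(C) this class determines K4, not T (= KT).
(D) this class determines S4, not T (= KT).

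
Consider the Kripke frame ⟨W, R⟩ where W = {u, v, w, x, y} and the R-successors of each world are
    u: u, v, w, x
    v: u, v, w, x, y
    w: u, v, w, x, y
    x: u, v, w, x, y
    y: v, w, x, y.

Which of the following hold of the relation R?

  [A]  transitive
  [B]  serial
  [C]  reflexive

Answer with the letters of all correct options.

(A) not transitive: u R v and v R y but not u R y.
(B) serial: every world has an R-successor.
(C) reflexive: each world relates to itself.

B, C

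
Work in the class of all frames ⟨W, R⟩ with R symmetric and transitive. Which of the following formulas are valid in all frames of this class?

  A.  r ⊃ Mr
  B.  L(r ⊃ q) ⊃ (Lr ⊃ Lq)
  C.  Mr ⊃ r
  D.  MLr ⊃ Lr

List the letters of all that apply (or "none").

A symmetric transitive relation is euclidean (uRv and uRw give vRu by symmetry, then vRw by transitivity).
(A) r ⊃ Mr is the dual of axiom T, which corresponds to reflexivity. Such an R need not be reflexive — not valid.
(B) this is just K, valid on every normal frame.
(C) Mr ⊃ r is valid only on frames where every R-edge is a self-loop. Such an R need not be a subset of the identity — not valid.
(D) the dual of axiom 5: valid iff R is euclidean. Every such R is euclidean — valid.

B, D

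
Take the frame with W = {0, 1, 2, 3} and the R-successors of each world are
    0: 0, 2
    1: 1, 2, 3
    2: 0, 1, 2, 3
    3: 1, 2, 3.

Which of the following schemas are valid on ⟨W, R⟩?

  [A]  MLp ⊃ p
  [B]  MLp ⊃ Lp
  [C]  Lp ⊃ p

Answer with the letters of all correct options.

A, C

R is reflexive: each world relates to itself.
R is symmetric: every R-edge is matched by its reverse.
R is not euclidean: 2 R 0 and 2 R 1 but not 0 R 1.
(A) MLp ⊃ p is the dual of axiom B; it is valid on a frame exactly when R is symmetric. R is symmetric, so valid.
(B) MLp ⊃ Lp is the dual of axiom 5, which corresponds to the euclidean property. R is not euclidean — not valid.
(C) Lp ⊃ p is axiom T; it is valid on a frame exactly when R is reflexive. R is reflexive, so valid.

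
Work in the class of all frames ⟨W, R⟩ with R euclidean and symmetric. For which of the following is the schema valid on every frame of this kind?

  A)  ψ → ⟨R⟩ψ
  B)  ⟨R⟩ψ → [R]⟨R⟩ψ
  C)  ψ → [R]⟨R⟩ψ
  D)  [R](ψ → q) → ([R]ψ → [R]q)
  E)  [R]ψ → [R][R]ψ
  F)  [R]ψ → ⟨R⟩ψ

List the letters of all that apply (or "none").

A symmetric euclidean relation is transitive (uRv and vRw give vRu by symmetry, then uRw by the euclidean condition, applied at v).
(A) ψ → ⟨R⟩ψ is the dual of axiom T, which corresponds to reflexivity. Such an R need not be reflexive — not valid.
(B) axiom 5: valid iff R is euclidean. Every such R is euclidean — valid.
(C) ψ → [R]⟨R⟩ψ is axiom B, which corresponds to symmetry. Every such R is symmetric — valid.
(D) [R](ψ → q) → ([R]ψ → [R]q) is axiom K, valid on every Kripke frame — valid.
(E) [R]ψ → [R][R]ψ is axiom 4; it is valid on a frame exactly when R is transitive. Every such R is transitive, so valid.
(F) [R]ψ → ⟨R⟩ψ is axiom D; it is valid on a frame exactly when R is serial. Such an R need not be serial, so not valid.

B, C, D, E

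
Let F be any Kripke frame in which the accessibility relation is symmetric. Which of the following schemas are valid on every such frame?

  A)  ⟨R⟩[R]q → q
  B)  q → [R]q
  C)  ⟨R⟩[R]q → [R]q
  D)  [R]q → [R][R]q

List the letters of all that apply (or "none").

(A) the dual of axiom B: valid iff R is symmetric. Every such R is symmetric — valid.
(B) q → [R]q (equivalent to ◇p→p) corresponds to R being a subset of the identity. Such an R need not be a subset of the identity, so not valid.
(C) ⟨R⟩[R]q → [R]q is the dual of axiom 5, which corresponds to the euclidean property. Such an R need not be euclidean — not valid.
(D) [R]q → [R][R]q is axiom 4, which corresponds to transitivity. Such an R need not be transitive — not valid.

A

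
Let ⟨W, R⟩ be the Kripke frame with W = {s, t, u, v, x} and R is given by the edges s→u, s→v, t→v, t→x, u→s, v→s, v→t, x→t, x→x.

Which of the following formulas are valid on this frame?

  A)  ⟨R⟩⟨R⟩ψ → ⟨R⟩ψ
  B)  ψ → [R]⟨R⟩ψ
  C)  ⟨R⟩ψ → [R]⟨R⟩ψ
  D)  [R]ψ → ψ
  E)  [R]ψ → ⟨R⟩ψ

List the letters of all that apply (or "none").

R is not reflexive: not s R s.
R is symmetric: every R-edge is matched by its reverse.
R is not transitive: s R u and u R s but not s R s.
R is not euclidean: s R u and s R v but not u R v.
R is serial: every world has an R-successor.
(A) ⟨R⟩⟨R⟩ψ → ⟨R⟩ψ (the dual of axiom 4) characterises the transitive frames. R is not transitive — not valid.
(B) ψ → [R]⟨R⟩ψ is axiom B, which corresponds to symmetry. R is symmetric — valid.
(C) ⟨R⟩ψ → [R]⟨R⟩ψ (axiom 5) characterises the euclidean frames. R is not euclidean — not valid.
(D) [R]ψ → ψ (axiom T) characterises the reflexive frames. R is not reflexive — not valid.
(E) axiom D: valid iff R is serial. R is serial — valid.

B, E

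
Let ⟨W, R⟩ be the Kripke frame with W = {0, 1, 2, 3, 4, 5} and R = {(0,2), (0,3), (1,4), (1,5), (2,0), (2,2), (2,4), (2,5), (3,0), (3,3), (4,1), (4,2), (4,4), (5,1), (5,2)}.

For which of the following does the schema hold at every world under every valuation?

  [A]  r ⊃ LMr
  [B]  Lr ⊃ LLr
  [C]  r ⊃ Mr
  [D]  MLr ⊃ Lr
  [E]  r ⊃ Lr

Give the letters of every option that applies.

A

R is not reflexive: not 0 R 0.
R is symmetric: every R-edge is matched by its reverse.
R is not transitive: 0 R 2 and 2 R 0 but not 0 R 0.
R is not euclidean: 0 R 2 and 0 R 3 but not 2 R 3.
R is not a subset of the identity: 0 R 2 with 0 ≠ 2.
(A) axiom B: valid iff R is symmetric. R is symmetric — valid.
(B) Lr ⊃ LLr is axiom 4; it is valid on a frame exactly when R is transitive. R is not transitive, so not valid.
(C) r ⊃ Mr is the dual of axiom T; it is valid on a frame exactly when R is reflexive. R is not reflexive, so not valid.
(D) MLr ⊃ Lr is the dual of axiom 5, which corresponds to the euclidean property. R is not euclidean — not valid.
(E) r ⊃ Lr (equivalent to ◇p→p) corresponds to R being a subset of the identity. Here R ⊄ identity, so not valid.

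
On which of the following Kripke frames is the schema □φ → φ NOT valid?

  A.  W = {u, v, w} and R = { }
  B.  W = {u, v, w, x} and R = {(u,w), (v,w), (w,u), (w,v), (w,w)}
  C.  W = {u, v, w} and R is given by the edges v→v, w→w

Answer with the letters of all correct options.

A, B, C

The schema □φ → φ is axiom T; it is valid on a frame iff R is reflexive.
(A) R is not reflexive (not u R u), so the schema fails here.
(B) R is not reflexive (not u R u), so the schema fails here.
(C) R is not reflexive (not u R u), so the schema fails here.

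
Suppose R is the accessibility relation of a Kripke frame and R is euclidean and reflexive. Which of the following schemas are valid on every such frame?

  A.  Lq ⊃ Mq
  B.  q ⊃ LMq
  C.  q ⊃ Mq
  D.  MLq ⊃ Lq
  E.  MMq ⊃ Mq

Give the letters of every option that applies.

A reflexive euclidean relation is also symmetric (from wRw and wRv the euclidean condition gives vRw) and hence transitive; it is an equivalence relation.
(A) Lq ⊃ Mq (axiom D) characterises the serial frames. Every such R is serial — valid.
(B) axiom B: valid iff R is symmetric. Every such R is symmetric — valid.
(C) q ⊃ Mq (the dual of axiom T) characterises the reflexive frames. Every such R is reflexive — valid.
(D) MLq ⊃ Lq is the dual of axiom 5, which corresponds to the euclidean property. Every such R is euclidean — valid.
(E) MMq ⊃ Mq is the dual of axiom 4; it is valid on a frame exactly when R is transitive. Every such R is transitive, so valid.

A, B, C, D, E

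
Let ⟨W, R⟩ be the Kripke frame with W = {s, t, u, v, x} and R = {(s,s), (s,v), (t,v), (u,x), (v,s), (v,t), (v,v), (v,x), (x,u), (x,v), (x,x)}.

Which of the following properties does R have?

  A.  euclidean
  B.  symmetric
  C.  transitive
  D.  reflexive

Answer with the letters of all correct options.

B

(A) not euclidean: v R s and v R t but not s R t.
(B) symmetric: every R-edge is matched by its reverse.
(C) not transitive: s R v and v R t but not s R t.
(D) not reflexive: not t R t.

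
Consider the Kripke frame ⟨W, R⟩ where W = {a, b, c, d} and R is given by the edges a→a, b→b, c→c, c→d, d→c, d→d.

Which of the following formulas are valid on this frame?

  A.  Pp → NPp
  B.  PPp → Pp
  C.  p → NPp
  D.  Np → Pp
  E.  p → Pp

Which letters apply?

R is reflexive: each world relates to itself.
R is symmetric: every R-edge is matched by its reverse.
R is transitive: R is closed under composition.
R is euclidean: any two R-successors of the same world are R-related.
R is serial: every world has an R-successor.
(A) Pp → NPp is axiom 5, which corresponds to the euclidean property. R is euclidean — valid.
(B) PPp → Pp (the dual of axiom 4) characterises the transitive frames. R is transitive — valid.
(C) p → NPp is axiom B, which corresponds to symmetry. R is symmetric — valid.
(D) Np → Pp is axiom D, which corresponds to seriality. R is serial — valid.
(E) p → Pp is the dual of axiom T, which corresponds to reflexivity. R is reflexive — valid.

A, B, C, D, E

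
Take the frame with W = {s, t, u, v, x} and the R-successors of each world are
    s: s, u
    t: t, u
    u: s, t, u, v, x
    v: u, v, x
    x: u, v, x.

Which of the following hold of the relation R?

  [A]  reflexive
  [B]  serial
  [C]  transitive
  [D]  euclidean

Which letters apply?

A, B

(A) reflexive: each world relates to itself.
(B) serial: every world has an R-successor.
(C) not transitive: s R u and u R t but not s R t.
(D) not euclidean: u R s and u R t but not s R t.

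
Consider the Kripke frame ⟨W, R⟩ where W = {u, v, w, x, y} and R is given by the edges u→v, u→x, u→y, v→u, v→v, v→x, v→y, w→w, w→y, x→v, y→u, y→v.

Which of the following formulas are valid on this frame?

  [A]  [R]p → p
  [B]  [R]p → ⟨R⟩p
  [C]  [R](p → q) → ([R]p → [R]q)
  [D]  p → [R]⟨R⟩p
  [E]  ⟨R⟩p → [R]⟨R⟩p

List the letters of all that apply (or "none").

R is not reflexive: not u R u.
R is not symmetric: u R x but not x R u.
R is not euclidean: u R x and u R y but not x R y.
R is serial: every world has an R-successor.
(A) [R]p → p is axiom T; it is valid on a frame exactly when R is reflexive. R is not reflexive, so not valid.
(B) [R]p → ⟨R⟩p (axiom D) characterises the serial frames. R is serial — valid.
(C) [R](p → q) → ([R]p → [R]q) is axiom K, valid on every Kripke frame — valid.
(D) p → [R]⟨R⟩p is axiom B; it is valid on a frame exactly when R is symmetric. R is not symmetric, so not valid.
(E) axiom 5: valid iff R is euclidean. R is not euclidean — not valid.

B, C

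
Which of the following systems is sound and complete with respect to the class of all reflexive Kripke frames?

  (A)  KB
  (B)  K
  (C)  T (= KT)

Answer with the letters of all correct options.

C

(A) KB is determined by the class of symmetric frames.
(B) K is determined by the class of arbitrary frames.
(C) T (= KT) is determined by exactly this class.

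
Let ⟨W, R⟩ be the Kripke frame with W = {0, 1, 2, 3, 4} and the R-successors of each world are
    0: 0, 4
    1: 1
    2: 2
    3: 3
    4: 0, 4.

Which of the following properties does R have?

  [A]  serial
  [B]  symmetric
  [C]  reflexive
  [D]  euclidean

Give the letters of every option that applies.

(A) serial: every world has an R-successor.
(B) symmetric: every R-edge is matched by its reverse.
(C) reflexive: each world relates to itself.
(D) euclidean: any two R-successors of the same world are R-related.

A, B, C, D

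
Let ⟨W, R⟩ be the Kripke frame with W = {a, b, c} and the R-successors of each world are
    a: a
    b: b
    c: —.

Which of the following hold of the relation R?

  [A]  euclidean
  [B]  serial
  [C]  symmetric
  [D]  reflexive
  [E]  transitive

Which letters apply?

(A) euclidean: any two R-successors of the same world are R-related.
(B) not serial: c has no R-successor.
(C) symmetric: every R-edge is matched by its reverse.
(D) not reflexive: not c R c.
(E) transitive: R is closed under composition.

A, C, E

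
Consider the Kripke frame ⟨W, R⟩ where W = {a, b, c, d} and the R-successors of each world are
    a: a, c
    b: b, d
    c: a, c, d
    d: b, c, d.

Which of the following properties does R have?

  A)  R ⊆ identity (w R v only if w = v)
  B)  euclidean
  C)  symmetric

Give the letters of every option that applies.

(A) not ⊆ identity: a R c with a ≠ c.
(B) not euclidean: c R a and c R d but not a R d.
(C) symmetric: every R-edge is matched by its reverse.

C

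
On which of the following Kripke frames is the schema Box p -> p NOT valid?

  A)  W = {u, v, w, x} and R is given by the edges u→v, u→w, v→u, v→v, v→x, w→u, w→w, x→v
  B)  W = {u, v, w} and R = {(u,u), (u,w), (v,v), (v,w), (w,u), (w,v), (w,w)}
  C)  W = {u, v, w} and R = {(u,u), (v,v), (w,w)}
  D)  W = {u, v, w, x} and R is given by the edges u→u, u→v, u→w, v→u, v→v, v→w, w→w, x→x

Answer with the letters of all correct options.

The schema Box p -> p is axiom T; it is valid on a frame iff R is reflexive.
(A) R is not reflexive (not u R u), so the schema fails here.
(B) R is reflexive (each world relates to itself), so the schema is valid here.
(C) R is reflexive (each world relates to itself), so the schema is valid here.
(D) R is reflexive (each world relates to itself), so the schema is valid here.

A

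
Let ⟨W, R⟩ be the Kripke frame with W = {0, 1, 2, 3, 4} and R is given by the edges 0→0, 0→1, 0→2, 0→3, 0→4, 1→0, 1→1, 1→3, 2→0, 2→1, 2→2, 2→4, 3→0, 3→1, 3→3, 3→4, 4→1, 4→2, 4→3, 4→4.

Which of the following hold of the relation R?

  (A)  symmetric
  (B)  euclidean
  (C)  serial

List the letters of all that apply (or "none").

C

(A) not symmetric: 0 R 4 but not 4 R 0.
(B) not euclidean: 0 R 1 and 0 R 2 but not 1 R 2.
(C) serial: every world has an R-successor.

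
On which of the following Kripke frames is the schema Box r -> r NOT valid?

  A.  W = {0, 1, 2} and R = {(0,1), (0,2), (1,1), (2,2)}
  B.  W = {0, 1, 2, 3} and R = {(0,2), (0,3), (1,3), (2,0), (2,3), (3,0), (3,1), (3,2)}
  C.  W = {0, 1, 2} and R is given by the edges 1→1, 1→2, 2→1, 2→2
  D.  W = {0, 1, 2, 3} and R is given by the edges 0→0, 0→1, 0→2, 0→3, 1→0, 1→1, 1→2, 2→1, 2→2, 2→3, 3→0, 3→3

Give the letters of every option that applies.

The schema Box r -> r is axiom T; it is valid on a frame iff R is reflexive.
(A) R is not reflexive (not 0 R 0), so the schema fails here.
(B) R is not reflexive (not 0 R 0), so the schema fails here.
(C) R is not reflexive (not 0 R 0), so the schema fails here.
(D) R is reflexive (each world relates to itself), so the schema is valid here.

A, B, C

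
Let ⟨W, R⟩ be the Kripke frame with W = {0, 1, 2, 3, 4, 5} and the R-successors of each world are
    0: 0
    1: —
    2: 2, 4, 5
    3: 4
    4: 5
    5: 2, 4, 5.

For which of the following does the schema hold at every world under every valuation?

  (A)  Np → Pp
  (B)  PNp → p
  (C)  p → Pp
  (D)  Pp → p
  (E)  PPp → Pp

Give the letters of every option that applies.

none

R is not reflexive: not 1 R 1.
R is not symmetric: 2 R 4 but not 4 R 2.
R is not transitive: 3 R 4 and 4 R 5 but not 3 R 5.
R is not serial: 1 has no R-successor.
R is not a subset of the identity: 2 R 4 with 2 ≠ 4.
(A) Np → Pp (axiom D) characterises the serial frames. R is not serial — not valid.
(B) PNp → p is the dual of axiom B, which corresponds to symmetry. R is not symmetric — not valid.
(C) p → Pp (the dual of axiom T) characterises the reflexive frames. R is not reflexive — not valid.
(D) Pp → p is the converse of T; it holds exactly when R ⊆ identity. Here R ⊄ identity — not valid.
(E) PPp → Pp (the dual of axiom 4) characterises the transitive frames. R is not transitive — not valid.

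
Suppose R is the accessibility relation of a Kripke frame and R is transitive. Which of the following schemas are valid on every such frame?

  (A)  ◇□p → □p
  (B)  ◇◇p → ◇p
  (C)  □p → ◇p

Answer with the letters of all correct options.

(A) ◇□p → □p (the dual of axiom 5) characterises the euclidean frames. Such an R need not be euclidean — not valid.
(B) the dual of axiom 4: valid iff R is transitive. Every such R is transitive — valid.
(C) axiom D: valid iff R is serial. Such an R need not be serial — not valid.

B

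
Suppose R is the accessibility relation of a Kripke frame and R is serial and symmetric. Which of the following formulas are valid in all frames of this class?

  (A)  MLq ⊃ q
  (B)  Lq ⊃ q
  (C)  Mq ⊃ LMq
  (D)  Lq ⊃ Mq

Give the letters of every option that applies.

(A) the dual of axiom B: valid iff R is symmetric. Every such R is symmetric — valid.
(B) Lq ⊃ q is axiom T; it is valid on a frame exactly when R is reflexive. Such an R need not be reflexive, so not valid.
(C) Mq ⊃ LMq (axiom 5) characterises the euclidean frames. Such an R need not be euclidean — not valid.
(D) Lq ⊃ Mq (axiom D) characterises the serial frames. Every such R is serial — valid.

A, D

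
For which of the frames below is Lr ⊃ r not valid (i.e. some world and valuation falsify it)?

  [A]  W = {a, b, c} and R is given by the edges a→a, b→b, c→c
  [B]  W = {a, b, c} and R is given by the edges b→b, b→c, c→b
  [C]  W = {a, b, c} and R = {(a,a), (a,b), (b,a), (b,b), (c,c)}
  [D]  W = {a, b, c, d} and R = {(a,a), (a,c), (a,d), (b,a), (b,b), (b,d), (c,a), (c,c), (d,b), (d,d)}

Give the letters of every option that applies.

B

The schema Lr ⊃ r is axiom T; it is valid on a frame iff R is reflexive.
(A) R is reflexive (each world relates to itself), so the schema is valid here.
(B) R is not reflexive (not a R a), so the schema fails here.
(C) R is reflexive (each world relates to itself), so the schema is valid here.
(D) R is reflexive (each world relates to itself), so the schema is valid here.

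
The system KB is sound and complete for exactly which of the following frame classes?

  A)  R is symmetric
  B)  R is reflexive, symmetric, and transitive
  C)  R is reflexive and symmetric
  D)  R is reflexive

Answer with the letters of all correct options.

A

(A) KB is sound and complete for exactly this class.
(B) this class determines S5, not KB.
(C) this class determines B (= KTB), not KB.
(D) this class determines T (= KT), not KB.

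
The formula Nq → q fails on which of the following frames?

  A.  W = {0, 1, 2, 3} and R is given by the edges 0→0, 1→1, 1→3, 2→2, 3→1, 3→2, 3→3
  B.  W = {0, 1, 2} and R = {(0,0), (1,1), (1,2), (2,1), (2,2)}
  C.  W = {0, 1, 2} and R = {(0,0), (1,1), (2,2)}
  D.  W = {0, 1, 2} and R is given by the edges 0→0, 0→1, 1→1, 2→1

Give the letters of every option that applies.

The schema Nq → q is axiom T; it is valid on a frame iff R is reflexive.
(A) R is reflexive (each world relates to itself), so the schema is valid here.
(B) R is reflexive (each world relates to itself), so the schema is valid here.
(C) R is reflexive (each world relates to itself), so the schema is valid here.
(D) R is not reflexive (not 2 R 2), so the schema fails here.

D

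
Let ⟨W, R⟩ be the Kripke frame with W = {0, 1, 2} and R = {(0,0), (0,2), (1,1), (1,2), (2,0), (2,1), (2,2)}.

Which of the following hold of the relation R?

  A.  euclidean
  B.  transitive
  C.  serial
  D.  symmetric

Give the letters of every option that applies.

(A) not euclidean: 2 R 0 and 2 R 1 but not 0 R 1.
(B) not transitive: 0 R 2 and 2 R 1 but not 0 R 1.
(C) serial: every world has an R-successor.
(D) symmetric: every R-edge is matched by its reverse.

C, D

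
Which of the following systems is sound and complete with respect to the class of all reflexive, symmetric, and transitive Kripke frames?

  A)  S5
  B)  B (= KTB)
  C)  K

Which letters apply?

(A) S5 is determined by exactly this class.
(B) B (= KTB) is determined by the class of reflexive and symmetric frames.
(C) K is determined by the class of arbitrary frames.

A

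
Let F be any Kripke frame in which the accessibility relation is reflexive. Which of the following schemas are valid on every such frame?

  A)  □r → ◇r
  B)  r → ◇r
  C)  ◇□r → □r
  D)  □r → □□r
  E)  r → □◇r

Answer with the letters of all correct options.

A reflexive relation is serial.
(A) □r → ◇r is axiom D; it is valid on a frame exactly when R is serial. Every such R is serial, so valid.
(B) r → ◇r is the dual of axiom T, which corresponds to reflexivity. Every such R is reflexive — valid.
(C) ◇□r → □r (the dual of axiom 5) characterises the euclidean frames. Such an R need not be euclidean — not valid.
(D) axiom 4: valid iff R is transitive. Such an R need not be transitive — not valid.
(E) r → □◇r is axiom B; it is valid on a frame exactly when R is symmetric. Such an R need not be symmetric, so not valid.

A, B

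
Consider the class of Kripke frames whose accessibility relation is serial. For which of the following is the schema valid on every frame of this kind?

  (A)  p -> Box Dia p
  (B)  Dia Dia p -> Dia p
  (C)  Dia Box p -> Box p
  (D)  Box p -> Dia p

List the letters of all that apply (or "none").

D

(A) axiom B: valid iff R is symmetric. Such an R need not be symmetric — not valid.
(B) Dia Dia p -> Dia p is the dual of axiom 4, which corresponds to transitivity. Such an R need not be transitive — not valid.
(C) Dia Box p -> Box p is the dual of axiom 5, which corresponds to the euclidean property. Such an R need not be euclidean — not valid.
(D) axiom D: valid iff R is serial. Every such R is serial — valid.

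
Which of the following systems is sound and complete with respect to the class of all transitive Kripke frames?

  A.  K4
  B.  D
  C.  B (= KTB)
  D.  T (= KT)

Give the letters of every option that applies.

(A) K4 is determined by exactly this class.
(B) D is determined by the class of serial frames.
(C) B (= KTB) is determined by the class of reflexive and symmetric frames.
(D) T (= KT) is determined by the class of reflexive frames.

A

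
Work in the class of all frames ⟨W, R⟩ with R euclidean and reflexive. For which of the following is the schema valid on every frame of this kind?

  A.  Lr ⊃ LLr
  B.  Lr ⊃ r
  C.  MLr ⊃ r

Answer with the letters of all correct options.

A, B, C

A reflexive euclidean relation is also symmetric (from wRw and wRv the euclidean condition gives vRw) and hence transitive; it is an equivalence relation.
(A) Lr ⊃ LLr is axiom 4; it is valid on a frame exactly when R is transitive. Every such R is transitive, so valid.
(B) Lr ⊃ r is axiom T; it is valid on a frame exactly when R is reflexive. Every such R is reflexive, so valid.
(C) the dual of axiom B: valid iff R is symmetric. Every such R is symmetric — valid.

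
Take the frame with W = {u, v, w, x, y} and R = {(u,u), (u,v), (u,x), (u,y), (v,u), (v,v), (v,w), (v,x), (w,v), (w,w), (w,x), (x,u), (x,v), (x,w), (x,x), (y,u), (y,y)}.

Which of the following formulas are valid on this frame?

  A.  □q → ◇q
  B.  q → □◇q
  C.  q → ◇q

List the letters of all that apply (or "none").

R is reflexive: each world relates to itself.
R is symmetric: every R-edge is matched by its reverse.
R is serial: every world has an R-successor.
(A) □q → ◇q is axiom D, which corresponds to seriality. R is serial — valid.
(B) q → □◇q is axiom B, which corresponds to symmetry. R is symmetric — valid.
(C) q → ◇q is the dual of axiom T, which corresponds to reflexivity. R is reflexive — valid.

A, B, C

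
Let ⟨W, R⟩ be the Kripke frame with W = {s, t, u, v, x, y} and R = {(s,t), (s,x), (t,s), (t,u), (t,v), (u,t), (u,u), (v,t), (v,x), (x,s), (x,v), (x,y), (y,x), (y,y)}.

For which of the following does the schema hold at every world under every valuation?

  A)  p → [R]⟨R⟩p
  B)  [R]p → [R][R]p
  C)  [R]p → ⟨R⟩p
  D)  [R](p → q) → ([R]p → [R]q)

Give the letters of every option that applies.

A, C, D

R is symmetric: every R-edge is matched by its reverse.
R is not transitive: s R t and t R s but not s R s.
R is serial: every world has an R-successor.
(A) p → [R]⟨R⟩p (axiom B) characterises the symmetric frames. R is symmetric — valid.
(B) [R]p → [R][R]p is axiom 4; it is valid on a frame exactly when R is transitive. R is not transitive, so not valid.
(C) [R]p → ⟨R⟩p is axiom D; it is valid on a frame exactly when R is serial. R is serial, so valid.
(D) this is just K, valid on every normal frame.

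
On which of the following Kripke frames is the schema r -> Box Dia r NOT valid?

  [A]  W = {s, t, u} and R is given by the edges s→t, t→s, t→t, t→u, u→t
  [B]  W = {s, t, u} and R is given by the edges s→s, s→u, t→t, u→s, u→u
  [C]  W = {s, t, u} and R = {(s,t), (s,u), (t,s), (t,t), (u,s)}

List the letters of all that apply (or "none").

none

The schema r -> Box Dia r is axiom B; it is valid on a frame iff R is symmetric.
(A) R is symmetric (every R-edge is matched by its reverse), so the schema is valid here.
(B) R is symmetric (every R-edge is matched by its reverse), so the schema is valid here.
(C) R is symmetric (every R-edge is matched by its reverse), so the schema is valid here.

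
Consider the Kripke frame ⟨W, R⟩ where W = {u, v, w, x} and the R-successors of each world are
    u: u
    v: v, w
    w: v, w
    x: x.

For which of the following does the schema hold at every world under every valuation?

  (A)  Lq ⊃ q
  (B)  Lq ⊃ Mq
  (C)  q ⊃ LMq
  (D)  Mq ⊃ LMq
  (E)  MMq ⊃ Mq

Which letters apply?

A, B, C, D, E

R is reflexive: each world relates to itself.
R is symmetric: every R-edge is matched by its reverse.
R is transitive: R is closed under composition.
R is euclidean: any two R-successors of the same world are R-related.
R is serial: every world has an R-successor.
(A) Lq ⊃ q is axiom T; it is valid on a frame exactly when R is reflexive. R is reflexive, so valid.
(B) Lq ⊃ Mq is axiom D, which corresponds to seriality. R is serial — valid.
(C) axiom B: valid iff R is symmetric. R is symmetric — valid.
(D) Mq ⊃ LMq is axiom 5, which corresponds to the euclidean property. R is euclidean — valid.
(E) MMq ⊃ Mq is the dual of axiom 4, which corresponds to transitivity. R is transitive — valid.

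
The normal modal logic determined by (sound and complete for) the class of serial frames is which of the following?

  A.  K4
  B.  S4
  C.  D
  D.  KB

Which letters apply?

C

(A) K4 is determined by the class of transitive frames.
(B) S4 is determined by the class of reflexive and transitive frames.
(C) D is determined by exactly this class.
(D) KB is determined by the class of symmetric frames.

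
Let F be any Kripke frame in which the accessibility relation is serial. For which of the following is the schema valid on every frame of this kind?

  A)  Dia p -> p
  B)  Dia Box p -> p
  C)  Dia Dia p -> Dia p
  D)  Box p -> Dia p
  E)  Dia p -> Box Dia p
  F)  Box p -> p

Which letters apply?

(A) Dia p -> p is the converse of T; it holds exactly when R ⊆ identity. Such an R need not be a subset of the identity — not valid.
(B) the dual of axiom B: valid iff R is symmetric. Such an R need not be symmetric — not valid.
(C) Dia Dia p -> Dia p (the dual of axiom 4) characterises the transitive frames. Such an R need not be transitive — not valid.
(D) Box p -> Dia p is axiom D, which corresponds to seriality. Every such R is serial — valid.
(E) axiom 5: valid iff R is euclidean. Such an R need not be euclidean — not valid.
(F) Box p -> p is axiom T; it is valid on a frame exactly when R is reflexive. Such an R need not be reflexive, so not valid.

D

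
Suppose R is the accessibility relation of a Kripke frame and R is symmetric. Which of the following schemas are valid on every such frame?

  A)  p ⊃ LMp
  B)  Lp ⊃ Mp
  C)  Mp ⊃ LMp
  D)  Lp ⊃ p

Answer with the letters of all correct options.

A

(A) p ⊃ LMp is axiom B, which corresponds to symmetry. Every such R is symmetric — valid.
(B) Lp ⊃ Mp is axiom D, which corresponds to seriality. Such an R need not be serial — not valid.
(C) Mp ⊃ LMp is axiom 5; it is valid on a frame exactly when R is euclidean. Such an R need not be euclidean, so not valid.
(D) Lp ⊃ p is axiom T, which corresponds to reflexivity. Such an R need not be reflexive — not valid.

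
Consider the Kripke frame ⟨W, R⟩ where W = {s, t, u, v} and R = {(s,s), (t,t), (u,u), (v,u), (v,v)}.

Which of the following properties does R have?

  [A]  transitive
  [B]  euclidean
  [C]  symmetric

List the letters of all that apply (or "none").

A

(A) transitive: R is closed under composition.
(B) not euclidean: v R u and v R v but not u R v.
(C) not symmetric: v R u but not u R v.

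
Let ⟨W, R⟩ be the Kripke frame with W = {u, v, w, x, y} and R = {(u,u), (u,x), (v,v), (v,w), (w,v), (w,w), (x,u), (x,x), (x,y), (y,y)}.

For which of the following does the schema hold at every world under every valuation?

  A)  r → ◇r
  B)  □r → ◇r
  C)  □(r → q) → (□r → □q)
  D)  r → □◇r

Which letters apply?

A, B, C

R is reflexive: each world relates to itself.
R is not symmetric: x R y but not y R x.
R is serial: every world has an R-successor.
(A) r → ◇r is the dual of axiom T; it is valid on a frame exactly when R is reflexive. R is reflexive, so valid.
(B) axiom D: valid iff R is serial. R is serial — valid.
(C) □(r → q) → (□r → □q) is axiom K, valid on every Kripke frame — valid.
(D) r → □◇r (axiom B) characterises the symmetric frames. R is not symmetric — not valid.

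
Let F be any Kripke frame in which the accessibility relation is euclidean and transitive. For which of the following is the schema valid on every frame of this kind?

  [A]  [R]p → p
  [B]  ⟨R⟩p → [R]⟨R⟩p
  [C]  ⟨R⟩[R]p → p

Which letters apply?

B

(A) axiom T: valid iff R is reflexive. Such an R need not be reflexive — not valid.
(B) ⟨R⟩p → [R]⟨R⟩p (axiom 5) characterises the euclidean frames. Every such R is euclidean — valid.
(C) ⟨R⟩[R]p → p (the dual of axiom B) characterises the symmetric frames. Such an R need not be symmetric — not valid.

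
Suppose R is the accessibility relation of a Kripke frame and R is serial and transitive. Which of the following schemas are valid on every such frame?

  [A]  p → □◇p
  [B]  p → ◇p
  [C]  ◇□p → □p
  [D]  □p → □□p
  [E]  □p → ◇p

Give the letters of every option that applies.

(A) p → □◇p is axiom B, which corresponds to symmetry. Such an R need not be symmetric — not valid.
(B) p → ◇p is the dual of axiom T; it is valid on a frame exactly when R is reflexive. Such an R need not be reflexive, so not valid.
(C) ◇□p → □p (the dual of axiom 5) characterises the euclidean frames. Such an R need not be euclidean — not valid.
(D) □p → □□p (axiom 4) characterises the transitive frames. Every such R is transitive — valid.
(E) □p → ◇p (axiom D) characterises the serial frames. Every such R is serial — valid.

D, E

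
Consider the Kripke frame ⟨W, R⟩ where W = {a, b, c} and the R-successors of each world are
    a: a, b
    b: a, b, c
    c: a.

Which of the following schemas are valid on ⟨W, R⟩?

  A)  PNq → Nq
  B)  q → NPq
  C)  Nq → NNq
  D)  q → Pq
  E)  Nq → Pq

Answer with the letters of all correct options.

R is not reflexive: not c R c.
R is not symmetric: b R c but not c R b.
R is not transitive: a R b and b R c but not a R c.
R is not euclidean: b R a and b R c but not a R c.
R is serial: every world has an R-successor.
(A) the dual of axiom 5: valid iff R is euclidean. R is not euclidean — not valid.
(B) q → NPq is axiom B; it is valid on a frame exactly when R is symmetric. R is not symmetric, so not valid.
(C) Nq → NNq is axiom 4, which corresponds to transitivity. R is not transitive — not valid.
(D) q → Pq is the dual of axiom T; it is valid on a frame exactly when R is reflexive. R is not reflexive, so not valid.
(E) Nq → Pq is axiom D, which corresponds to seriality. R is serial — valid.

E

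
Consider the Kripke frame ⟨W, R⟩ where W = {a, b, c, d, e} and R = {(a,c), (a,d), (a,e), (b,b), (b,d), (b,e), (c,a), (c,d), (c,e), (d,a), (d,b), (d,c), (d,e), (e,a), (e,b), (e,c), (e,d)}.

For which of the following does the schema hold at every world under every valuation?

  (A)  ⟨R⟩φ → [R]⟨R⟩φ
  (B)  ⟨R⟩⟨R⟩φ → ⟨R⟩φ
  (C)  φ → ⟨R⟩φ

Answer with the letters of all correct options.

none

R is not reflexive: not a R a.
R is not transitive: a R c and c R a but not a R a.
R is not euclidean: d R a and d R b but not a R b.
(A) axiom 5: valid iff R is euclidean. R is not euclidean — not valid.
(B) ⟨R⟩⟨R⟩φ → ⟨R⟩φ is the dual of axiom 4; it is valid on a frame exactly when R is transitive. R is not transitive, so not valid.
(C) the dual of axiom T: valid iff R is reflexive. R is not reflexive — not valid.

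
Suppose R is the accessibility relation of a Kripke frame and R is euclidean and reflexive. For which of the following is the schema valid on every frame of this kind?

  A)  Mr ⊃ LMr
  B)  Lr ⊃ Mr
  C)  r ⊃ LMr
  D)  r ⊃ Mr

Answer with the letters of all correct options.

A, B, C, D

A reflexive euclidean relation is also symmetric (from wRw and wRv the euclidean condition gives vRw) and hence transitive; it is an equivalence relation.
(A) axiom 5: valid iff R is euclidean. Every such R is euclidean — valid.
(B) Lr ⊃ Mr (axiom D) characterises the serial frames. Every such R is serial — valid.
(C) r ⊃ LMr (axiom B) characterises the symmetric frames. Every such R is symmetric — valid.
(D) r ⊃ Mr is the dual of axiom T; it is valid on a frame exactly when R is reflexive. Every such R is reflexive, so valid.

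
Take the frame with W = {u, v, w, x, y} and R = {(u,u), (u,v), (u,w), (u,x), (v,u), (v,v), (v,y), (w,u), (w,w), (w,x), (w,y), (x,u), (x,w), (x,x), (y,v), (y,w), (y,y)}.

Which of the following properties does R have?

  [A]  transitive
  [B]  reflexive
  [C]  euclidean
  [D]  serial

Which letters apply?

(A) not transitive: u R v and v R y but not u R y.
(B) reflexive: each world relates to itself.
(C) not euclidean: u R v and u R w but not v R w.
(D) serial: every world has an R-successor.

B, D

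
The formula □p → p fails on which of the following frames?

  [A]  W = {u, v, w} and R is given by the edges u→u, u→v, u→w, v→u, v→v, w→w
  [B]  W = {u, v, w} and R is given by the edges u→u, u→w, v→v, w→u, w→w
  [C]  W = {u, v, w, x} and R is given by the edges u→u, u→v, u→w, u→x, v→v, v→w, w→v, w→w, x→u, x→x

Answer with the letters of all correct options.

The schema □p → p is axiom T; it is valid on a frame iff R is reflexive.
(A) R is reflexive (each world relates to itself), so the schema is valid here.
(B) R is reflexive (each world relates to itself), so the schema is valid here.
(C) R is reflexive (each world relates to itself), so the schema is valid here.

none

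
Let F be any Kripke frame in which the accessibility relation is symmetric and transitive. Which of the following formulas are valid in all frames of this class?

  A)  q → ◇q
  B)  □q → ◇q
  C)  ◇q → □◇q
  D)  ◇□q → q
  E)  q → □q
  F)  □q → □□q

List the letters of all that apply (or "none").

C, D, F

A symmetric transitive relation is euclidean (uRv and uRw give vRu by symmetry, then vRw by transitivity).
(A) q → ◇q is the dual of axiom T; it is valid on a frame exactly when R is reflexive. Such an R need not be reflexive, so not valid.
(B) □q → ◇q is axiom D; it is valid on a frame exactly when R is serial. Such an R need not be serial, so not valid.
(C) ◇q → □◇q (axiom 5) characterises the euclidean frames. Every such R is euclidean — valid.
(D) ◇□q → q (the dual of axiom B) characterises the symmetric frames. Every such R is symmetric — valid.
(E) q → □q is equivalent to ◇p→p; it holds exactly when R ⊆ identity. Such an R need not be a subset of the identity — not valid.
(F) □q → □□q is axiom 4; it is valid on a frame exactly when R is transitive. Every such R is transitive, so valid.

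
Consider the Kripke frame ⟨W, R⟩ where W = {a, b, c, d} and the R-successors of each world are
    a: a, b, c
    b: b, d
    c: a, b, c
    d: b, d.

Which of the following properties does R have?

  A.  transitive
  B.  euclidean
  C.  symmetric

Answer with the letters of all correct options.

(A) not transitive: a R b and b R d but not a R d.
(B) not euclidean: a R b and a R a but not b R a.
(C) not symmetric: a R b but not b R a.

none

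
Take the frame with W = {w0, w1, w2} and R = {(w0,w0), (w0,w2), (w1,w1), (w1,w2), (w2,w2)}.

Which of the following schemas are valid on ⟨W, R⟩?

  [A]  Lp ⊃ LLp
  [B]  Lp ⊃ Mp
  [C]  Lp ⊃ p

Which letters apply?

A, B, C

R is reflexive: each world relates to itself.
R is transitive: R is closed under composition.
R is serial: every world has an R-successor.
(A) Lp ⊃ LLp is axiom 4, which corresponds to transitivity. R is transitive — valid.
(B) Lp ⊃ Mp (axiom D) characterises the serial frames. R is serial — valid.
(C) Lp ⊃ p is axiom T; it is valid on a frame exactly when R is reflexive. R is reflexive, so valid.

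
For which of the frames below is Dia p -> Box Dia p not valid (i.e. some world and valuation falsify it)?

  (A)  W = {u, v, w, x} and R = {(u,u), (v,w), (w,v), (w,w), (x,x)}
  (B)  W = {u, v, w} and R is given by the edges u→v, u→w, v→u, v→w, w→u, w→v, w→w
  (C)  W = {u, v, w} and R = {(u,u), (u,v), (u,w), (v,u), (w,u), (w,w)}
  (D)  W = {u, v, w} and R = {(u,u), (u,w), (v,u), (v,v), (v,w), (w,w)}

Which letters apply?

A, B, C, D

The schema Dia p -> Box Dia p is axiom 5; it is valid on a frame iff R is euclidean.
(A) R is not euclidean (w R v and w R v but not v R v), so the schema fails here.
(B) R is not euclidean (u R v and u R v but not v R v), so the schema fails here.
(C) R is not euclidean (u R v and u R w but not v R w), so the schema fails here.
(D) R is not euclidean (u R w and u R u but not w R u), so the schema fails here.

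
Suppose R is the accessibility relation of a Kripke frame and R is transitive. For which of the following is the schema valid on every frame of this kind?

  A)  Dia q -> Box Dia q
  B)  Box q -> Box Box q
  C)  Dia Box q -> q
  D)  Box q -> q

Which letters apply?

B

(A) Dia q -> Box Dia q (axiom 5) characterises the euclidean frames. Such an R need not be euclidean — not valid.
(B) Box q -> Box Box q (axiom 4) characterises the transitive frames. Every such R is transitive — valid.
(C) Dia Box q -> q is the dual of axiom B; it is valid on a frame exactly when R is symmetric. Such an R need not be symmetric, so not valid.
(D) Box q -> q is axiom T; it is valid on a frame exactly when R is reflexive. Such an R need not be reflexive, so not valid.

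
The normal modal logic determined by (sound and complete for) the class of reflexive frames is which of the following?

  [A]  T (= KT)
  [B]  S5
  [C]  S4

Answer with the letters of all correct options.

(A) T (= KT) is determined by exactly this class.
(B) S5 is determined by the class of reflexive, symmetric, and transitive frames.
(C) S4 is determined by the class of reflexive and transitive frames.

A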